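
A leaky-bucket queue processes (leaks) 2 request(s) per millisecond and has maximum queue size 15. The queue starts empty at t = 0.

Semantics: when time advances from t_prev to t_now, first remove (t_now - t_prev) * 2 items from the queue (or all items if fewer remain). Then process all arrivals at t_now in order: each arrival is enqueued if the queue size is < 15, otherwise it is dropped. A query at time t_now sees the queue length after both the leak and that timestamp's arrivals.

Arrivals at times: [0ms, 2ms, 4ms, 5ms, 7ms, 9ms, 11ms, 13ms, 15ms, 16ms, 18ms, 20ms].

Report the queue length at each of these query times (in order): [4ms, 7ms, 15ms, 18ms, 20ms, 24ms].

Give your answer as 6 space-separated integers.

Queue lengths at query times:
  query t=4ms: backlog = 1
  query t=7ms: backlog = 1
  query t=15ms: backlog = 1
  query t=18ms: backlog = 1
  query t=20ms: backlog = 1
  query t=24ms: backlog = 0

Answer: 1 1 1 1 1 0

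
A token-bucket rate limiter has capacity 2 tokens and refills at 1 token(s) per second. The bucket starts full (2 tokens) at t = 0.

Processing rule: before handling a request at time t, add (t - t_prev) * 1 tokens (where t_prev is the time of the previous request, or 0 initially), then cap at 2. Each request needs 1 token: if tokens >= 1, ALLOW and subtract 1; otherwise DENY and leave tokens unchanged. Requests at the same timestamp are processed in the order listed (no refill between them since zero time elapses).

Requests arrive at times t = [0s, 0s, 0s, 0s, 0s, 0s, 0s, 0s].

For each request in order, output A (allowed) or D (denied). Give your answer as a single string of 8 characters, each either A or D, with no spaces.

Simulating step by step:
  req#1 t=0s: ALLOW
  req#2 t=0s: ALLOW
  req#3 t=0s: DENY
  req#4 t=0s: DENY
  req#5 t=0s: DENY
  req#6 t=0s: DENY
  req#7 t=0s: DENY
  req#8 t=0s: DENY

Answer: AADDDDDD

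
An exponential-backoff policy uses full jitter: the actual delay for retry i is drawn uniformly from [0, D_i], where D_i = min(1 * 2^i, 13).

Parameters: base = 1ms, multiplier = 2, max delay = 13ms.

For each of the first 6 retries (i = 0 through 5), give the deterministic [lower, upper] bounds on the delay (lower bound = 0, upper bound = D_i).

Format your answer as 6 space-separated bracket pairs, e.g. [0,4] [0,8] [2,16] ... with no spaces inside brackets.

Answer: [0,1] [0,2] [0,4] [0,8] [0,13] [0,13]

Derivation:
Computing bounds per retry:
  i=0: D_i=min(1*2^0,13)=1, bounds=[0,1]
  i=1: D_i=min(1*2^1,13)=2, bounds=[0,2]
  i=2: D_i=min(1*2^2,13)=4, bounds=[0,4]
  i=3: D_i=min(1*2^3,13)=8, bounds=[0,8]
  i=4: D_i=min(1*2^4,13)=13, bounds=[0,13]
  i=5: D_i=min(1*2^5,13)=13, bounds=[0,13]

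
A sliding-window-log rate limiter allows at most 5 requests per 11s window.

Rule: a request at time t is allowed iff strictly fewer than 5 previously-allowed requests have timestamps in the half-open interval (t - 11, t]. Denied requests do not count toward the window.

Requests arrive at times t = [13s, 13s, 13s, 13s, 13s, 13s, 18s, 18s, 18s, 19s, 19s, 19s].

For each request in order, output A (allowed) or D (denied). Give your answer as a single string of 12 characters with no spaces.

Tracking allowed requests in the window:
  req#1 t=13s: ALLOW
  req#2 t=13s: ALLOW
  req#3 t=13s: ALLOW
  req#4 t=13s: ALLOW
  req#5 t=13s: ALLOW
  req#6 t=13s: DENY
  req#7 t=18s: DENY
  req#8 t=18s: DENY
  req#9 t=18s: DENY
  req#10 t=19s: DENY
  req#11 t=19s: DENY
  req#12 t=19s: DENY

Answer: AAAAADDDDDDD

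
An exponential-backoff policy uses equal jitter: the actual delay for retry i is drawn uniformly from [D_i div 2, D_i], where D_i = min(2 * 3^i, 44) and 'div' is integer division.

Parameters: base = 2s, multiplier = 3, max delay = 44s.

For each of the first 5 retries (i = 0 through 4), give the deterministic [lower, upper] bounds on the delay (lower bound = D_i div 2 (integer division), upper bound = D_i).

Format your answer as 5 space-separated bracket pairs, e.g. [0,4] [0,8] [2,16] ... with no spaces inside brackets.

Answer: [1,2] [3,6] [9,18] [22,44] [22,44]

Derivation:
Computing bounds per retry:
  i=0: D_i=min(2*3^0,44)=2, bounds=[1,2]
  i=1: D_i=min(2*3^1,44)=6, bounds=[3,6]
  i=2: D_i=min(2*3^2,44)=18, bounds=[9,18]
  i=3: D_i=min(2*3^3,44)=44, bounds=[22,44]
  i=4: D_i=min(2*3^4,44)=44, bounds=[22,44]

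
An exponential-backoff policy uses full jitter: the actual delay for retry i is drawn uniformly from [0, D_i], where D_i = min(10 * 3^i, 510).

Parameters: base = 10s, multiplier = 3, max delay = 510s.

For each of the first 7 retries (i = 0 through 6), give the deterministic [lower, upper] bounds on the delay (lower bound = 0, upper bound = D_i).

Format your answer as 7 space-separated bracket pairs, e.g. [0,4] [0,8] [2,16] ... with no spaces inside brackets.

Computing bounds per retry:
  i=0: D_i=min(10*3^0,510)=10, bounds=[0,10]
  i=1: D_i=min(10*3^1,510)=30, bounds=[0,30]
  i=2: D_i=min(10*3^2,510)=90, bounds=[0,90]
  i=3: D_i=min(10*3^3,510)=270, bounds=[0,270]
  i=4: D_i=min(10*3^4,510)=510, bounds=[0,510]
  i=5: D_i=min(10*3^5,510)=510, bounds=[0,510]
  i=6: D_i=min(10*3^6,510)=510, bounds=[0,510]

Answer: [0,10] [0,30] [0,90] [0,270] [0,510] [0,510] [0,510]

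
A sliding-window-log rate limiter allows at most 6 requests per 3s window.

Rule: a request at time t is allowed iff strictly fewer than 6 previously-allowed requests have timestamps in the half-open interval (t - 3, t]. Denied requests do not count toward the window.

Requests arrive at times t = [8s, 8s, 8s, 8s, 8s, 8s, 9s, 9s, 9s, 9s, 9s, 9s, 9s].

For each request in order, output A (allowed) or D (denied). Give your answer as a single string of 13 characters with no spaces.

Answer: AAAAAADDDDDDD

Derivation:
Tracking allowed requests in the window:
  req#1 t=8s: ALLOW
  req#2 t=8s: ALLOW
  req#3 t=8s: ALLOW
  req#4 t=8s: ALLOW
  req#5 t=8s: ALLOW
  req#6 t=8s: ALLOW
  req#7 t=9s: DENY
  req#8 t=9s: DENY
  req#9 t=9s: DENY
  req#10 t=9s: DENY
  req#11 t=9s: DENY
  req#12 t=9s: DENY
  req#13 t=9s: DENY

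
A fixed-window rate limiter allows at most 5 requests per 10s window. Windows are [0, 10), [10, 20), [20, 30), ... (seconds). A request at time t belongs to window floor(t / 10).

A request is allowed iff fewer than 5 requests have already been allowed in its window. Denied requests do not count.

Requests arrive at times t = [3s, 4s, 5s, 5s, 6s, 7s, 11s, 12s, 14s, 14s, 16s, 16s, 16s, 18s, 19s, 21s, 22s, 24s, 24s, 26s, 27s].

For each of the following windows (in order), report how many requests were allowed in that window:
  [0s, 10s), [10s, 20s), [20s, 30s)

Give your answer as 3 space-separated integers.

Processing requests:
  req#1 t=3s (window 0): ALLOW
  req#2 t=4s (window 0): ALLOW
  req#3 t=5s (window 0): ALLOW
  req#4 t=5s (window 0): ALLOW
  req#5 t=6s (window 0): ALLOW
  req#6 t=7s (window 0): DENY
  req#7 t=11s (window 1): ALLOW
  req#8 t=12s (window 1): ALLOW
  req#9 t=14s (window 1): ALLOW
  req#10 t=14s (window 1): ALLOW
  req#11 t=16s (window 1): ALLOW
  req#12 t=16s (window 1): DENY
  req#13 t=16s (window 1): DENY
  req#14 t=18s (window 1): DENY
  req#15 t=19s (window 1): DENY
  req#16 t=21s (window 2): ALLOW
  req#17 t=22s (window 2): ALLOW
  req#18 t=24s (window 2): ALLOW
  req#19 t=24s (window 2): ALLOW
  req#20 t=26s (window 2): ALLOW
  req#21 t=27s (window 2): DENY

Allowed counts by window: 5 5 5

Answer: 5 5 5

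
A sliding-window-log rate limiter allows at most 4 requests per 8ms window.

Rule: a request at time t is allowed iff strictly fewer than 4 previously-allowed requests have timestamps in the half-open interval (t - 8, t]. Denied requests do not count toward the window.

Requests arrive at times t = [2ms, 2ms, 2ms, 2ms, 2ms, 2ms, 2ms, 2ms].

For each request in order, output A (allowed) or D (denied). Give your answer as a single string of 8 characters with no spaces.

Tracking allowed requests in the window:
  req#1 t=2ms: ALLOW
  req#2 t=2ms: ALLOW
  req#3 t=2ms: ALLOW
  req#4 t=2ms: ALLOW
  req#5 t=2ms: DENY
  req#6 t=2ms: DENY
  req#7 t=2ms: DENY
  req#8 t=2ms: DENY

Answer: AAAADDDD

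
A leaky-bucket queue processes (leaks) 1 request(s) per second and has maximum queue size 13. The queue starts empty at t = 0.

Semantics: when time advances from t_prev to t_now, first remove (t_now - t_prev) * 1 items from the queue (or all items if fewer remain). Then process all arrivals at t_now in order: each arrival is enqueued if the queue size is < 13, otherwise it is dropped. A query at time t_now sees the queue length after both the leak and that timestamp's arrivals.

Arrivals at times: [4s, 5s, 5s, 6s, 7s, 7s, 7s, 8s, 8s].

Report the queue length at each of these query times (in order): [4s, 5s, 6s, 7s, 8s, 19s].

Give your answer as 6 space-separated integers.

Answer: 1 2 2 4 5 0

Derivation:
Queue lengths at query times:
  query t=4s: backlog = 1
  query t=5s: backlog = 2
  query t=6s: backlog = 2
  query t=7s: backlog = 4
  query t=8s: backlog = 5
  query t=19s: backlog = 0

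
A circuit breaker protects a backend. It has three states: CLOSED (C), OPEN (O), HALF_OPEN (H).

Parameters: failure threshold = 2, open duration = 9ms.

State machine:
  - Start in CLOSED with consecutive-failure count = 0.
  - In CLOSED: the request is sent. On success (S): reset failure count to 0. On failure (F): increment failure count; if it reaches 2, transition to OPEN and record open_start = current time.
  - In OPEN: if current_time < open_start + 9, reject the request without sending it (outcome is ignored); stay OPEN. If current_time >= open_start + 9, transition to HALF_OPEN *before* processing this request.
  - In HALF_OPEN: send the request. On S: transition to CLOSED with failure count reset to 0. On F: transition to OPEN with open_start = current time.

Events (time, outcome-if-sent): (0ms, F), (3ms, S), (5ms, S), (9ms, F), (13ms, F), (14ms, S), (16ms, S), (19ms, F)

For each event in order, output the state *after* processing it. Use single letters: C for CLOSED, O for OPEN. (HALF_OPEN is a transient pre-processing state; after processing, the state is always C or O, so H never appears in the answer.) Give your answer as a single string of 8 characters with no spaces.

State after each event:
  event#1 t=0ms outcome=F: state=CLOSED
  event#2 t=3ms outcome=S: state=CLOSED
  event#3 t=5ms outcome=S: state=CLOSED
  event#4 t=9ms outcome=F: state=CLOSED
  event#5 t=13ms outcome=F: state=OPEN
  event#6 t=14ms outcome=S: state=OPEN
  event#7 t=16ms outcome=S: state=OPEN
  event#8 t=19ms outcome=F: state=OPEN

Answer: CCCCOOOO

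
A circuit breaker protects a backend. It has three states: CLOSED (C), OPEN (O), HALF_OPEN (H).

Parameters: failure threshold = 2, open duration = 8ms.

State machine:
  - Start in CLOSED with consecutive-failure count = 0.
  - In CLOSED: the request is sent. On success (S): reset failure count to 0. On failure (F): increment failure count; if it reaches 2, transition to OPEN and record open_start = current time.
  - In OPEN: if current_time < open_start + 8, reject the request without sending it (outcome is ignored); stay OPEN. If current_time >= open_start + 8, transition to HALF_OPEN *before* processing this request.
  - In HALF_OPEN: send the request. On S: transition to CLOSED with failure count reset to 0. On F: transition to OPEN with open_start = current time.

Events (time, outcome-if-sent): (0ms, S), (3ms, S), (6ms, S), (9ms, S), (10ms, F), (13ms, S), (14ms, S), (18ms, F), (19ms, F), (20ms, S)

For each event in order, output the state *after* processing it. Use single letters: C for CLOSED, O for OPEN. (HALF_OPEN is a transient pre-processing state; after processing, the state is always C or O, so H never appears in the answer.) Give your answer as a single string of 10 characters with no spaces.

State after each event:
  event#1 t=0ms outcome=S: state=CLOSED
  event#2 t=3ms outcome=S: state=CLOSED
  event#3 t=6ms outcome=S: state=CLOSED
  event#4 t=9ms outcome=S: state=CLOSED
  event#5 t=10ms outcome=F: state=CLOSED
  event#6 t=13ms outcome=S: state=CLOSED
  event#7 t=14ms outcome=S: state=CLOSED
  event#8 t=18ms outcome=F: state=CLOSED
  event#9 t=19ms outcome=F: state=OPEN
  event#10 t=20ms outcome=S: state=OPEN

Answer: CCCCCCCCOO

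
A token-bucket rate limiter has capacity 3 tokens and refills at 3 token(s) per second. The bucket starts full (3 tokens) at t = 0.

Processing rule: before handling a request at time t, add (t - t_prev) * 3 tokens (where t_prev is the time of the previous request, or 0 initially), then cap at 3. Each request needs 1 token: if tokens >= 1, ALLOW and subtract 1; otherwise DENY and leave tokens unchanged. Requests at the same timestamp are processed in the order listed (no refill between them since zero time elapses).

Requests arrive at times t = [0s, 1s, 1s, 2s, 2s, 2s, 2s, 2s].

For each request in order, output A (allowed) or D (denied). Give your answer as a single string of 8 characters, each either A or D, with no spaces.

Simulating step by step:
  req#1 t=0s: ALLOW
  req#2 t=1s: ALLOW
  req#3 t=1s: ALLOW
  req#4 t=2s: ALLOW
  req#5 t=2s: ALLOW
  req#6 t=2s: ALLOW
  req#7 t=2s: DENY
  req#8 t=2s: DENY

Answer: AAAAAADD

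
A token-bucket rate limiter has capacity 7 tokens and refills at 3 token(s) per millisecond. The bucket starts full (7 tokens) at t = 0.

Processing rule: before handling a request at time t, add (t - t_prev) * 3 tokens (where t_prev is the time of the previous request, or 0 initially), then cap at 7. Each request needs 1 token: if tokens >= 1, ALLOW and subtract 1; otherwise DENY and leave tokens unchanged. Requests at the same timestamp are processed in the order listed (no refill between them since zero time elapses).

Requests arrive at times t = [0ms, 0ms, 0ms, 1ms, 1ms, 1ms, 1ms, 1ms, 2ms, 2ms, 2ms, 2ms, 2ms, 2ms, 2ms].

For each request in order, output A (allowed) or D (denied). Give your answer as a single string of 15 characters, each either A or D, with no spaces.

Simulating step by step:
  req#1 t=0ms: ALLOW
  req#2 t=0ms: ALLOW
  req#3 t=0ms: ALLOW
  req#4 t=1ms: ALLOW
  req#5 t=1ms: ALLOW
  req#6 t=1ms: ALLOW
  req#7 t=1ms: ALLOW
  req#8 t=1ms: ALLOW
  req#9 t=2ms: ALLOW
  req#10 t=2ms: ALLOW
  req#11 t=2ms: ALLOW
  req#12 t=2ms: ALLOW
  req#13 t=2ms: ALLOW
  req#14 t=2ms: DENY
  req#15 t=2ms: DENY

Answer: AAAAAAAAAAAAADD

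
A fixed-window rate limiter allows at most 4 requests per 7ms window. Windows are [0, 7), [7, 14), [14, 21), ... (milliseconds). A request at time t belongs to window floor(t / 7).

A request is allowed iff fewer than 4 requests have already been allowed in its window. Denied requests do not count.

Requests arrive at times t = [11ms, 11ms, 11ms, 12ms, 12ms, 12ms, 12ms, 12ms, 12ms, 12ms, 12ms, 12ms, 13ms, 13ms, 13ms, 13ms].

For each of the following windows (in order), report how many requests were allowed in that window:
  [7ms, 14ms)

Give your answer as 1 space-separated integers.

Answer: 4

Derivation:
Processing requests:
  req#1 t=11ms (window 1): ALLOW
  req#2 t=11ms (window 1): ALLOW
  req#3 t=11ms (window 1): ALLOW
  req#4 t=12ms (window 1): ALLOW
  req#5 t=12ms (window 1): DENY
  req#6 t=12ms (window 1): DENY
  req#7 t=12ms (window 1): DENY
  req#8 t=12ms (window 1): DENY
  req#9 t=12ms (window 1): DENY
  req#10 t=12ms (window 1): DENY
  req#11 t=12ms (window 1): DENY
  req#12 t=12ms (window 1): DENY
  req#13 t=13ms (window 1): DENY
  req#14 t=13ms (window 1): DENY
  req#15 t=13ms (window 1): DENY
  req#16 t=13ms (window 1): DENY

Allowed counts by window: 4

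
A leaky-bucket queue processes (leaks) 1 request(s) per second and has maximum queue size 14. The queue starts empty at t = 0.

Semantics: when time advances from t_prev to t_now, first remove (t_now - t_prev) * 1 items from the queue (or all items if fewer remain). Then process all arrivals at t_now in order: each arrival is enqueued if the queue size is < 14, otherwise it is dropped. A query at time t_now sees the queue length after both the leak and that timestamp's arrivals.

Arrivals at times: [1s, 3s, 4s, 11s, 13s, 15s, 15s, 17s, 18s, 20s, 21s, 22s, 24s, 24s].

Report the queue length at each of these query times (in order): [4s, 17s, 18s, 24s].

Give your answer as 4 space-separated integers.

Answer: 1 1 1 2

Derivation:
Queue lengths at query times:
  query t=4s: backlog = 1
  query t=17s: backlog = 1
  query t=18s: backlog = 1
  query t=24s: backlog = 2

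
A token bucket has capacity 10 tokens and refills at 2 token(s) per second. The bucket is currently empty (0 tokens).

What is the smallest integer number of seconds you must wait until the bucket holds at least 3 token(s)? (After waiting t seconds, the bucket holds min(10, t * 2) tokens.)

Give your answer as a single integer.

Need t * 2 >= 3, so t >= 3/2.
Smallest integer t = ceil(3/2) = 2.

Answer: 2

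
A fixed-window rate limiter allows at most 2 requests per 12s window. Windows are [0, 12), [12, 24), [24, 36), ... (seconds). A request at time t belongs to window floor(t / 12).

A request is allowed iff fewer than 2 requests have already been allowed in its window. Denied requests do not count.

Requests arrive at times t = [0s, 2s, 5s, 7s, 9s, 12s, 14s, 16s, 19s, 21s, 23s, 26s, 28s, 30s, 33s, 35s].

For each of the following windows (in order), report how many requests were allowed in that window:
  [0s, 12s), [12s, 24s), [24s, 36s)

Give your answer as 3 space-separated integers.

Answer: 2 2 2

Derivation:
Processing requests:
  req#1 t=0s (window 0): ALLOW
  req#2 t=2s (window 0): ALLOW
  req#3 t=5s (window 0): DENY
  req#4 t=7s (window 0): DENY
  req#5 t=9s (window 0): DENY
  req#6 t=12s (window 1): ALLOW
  req#7 t=14s (window 1): ALLOW
  req#8 t=16s (window 1): DENY
  req#9 t=19s (window 1): DENY
  req#10 t=21s (window 1): DENY
  req#11 t=23s (window 1): DENY
  req#12 t=26s (window 2): ALLOW
  req#13 t=28s (window 2): ALLOW
  req#14 t=30s (window 2): DENY
  req#15 t=33s (window 2): DENY
  req#16 t=35s (window 2): DENY

Allowed counts by window: 2 2 2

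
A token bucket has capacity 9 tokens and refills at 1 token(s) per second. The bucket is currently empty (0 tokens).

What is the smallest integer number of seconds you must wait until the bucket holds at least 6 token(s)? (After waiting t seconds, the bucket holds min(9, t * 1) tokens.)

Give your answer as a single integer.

Need t * 1 >= 6, so t >= 6/1.
Smallest integer t = ceil(6/1) = 6.

Answer: 6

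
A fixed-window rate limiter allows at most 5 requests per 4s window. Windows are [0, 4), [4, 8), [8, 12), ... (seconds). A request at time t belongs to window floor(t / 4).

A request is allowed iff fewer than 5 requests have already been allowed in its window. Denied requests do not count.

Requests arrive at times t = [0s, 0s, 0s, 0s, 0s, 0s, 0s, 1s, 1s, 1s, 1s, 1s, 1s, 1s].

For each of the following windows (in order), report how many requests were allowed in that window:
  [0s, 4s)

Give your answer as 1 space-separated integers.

Processing requests:
  req#1 t=0s (window 0): ALLOW
  req#2 t=0s (window 0): ALLOW
  req#3 t=0s (window 0): ALLOW
  req#4 t=0s (window 0): ALLOW
  req#5 t=0s (window 0): ALLOW
  req#6 t=0s (window 0): DENY
  req#7 t=0s (window 0): DENY
  req#8 t=1s (window 0): DENY
  req#9 t=1s (window 0): DENY
  req#10 t=1s (window 0): DENY
  req#11 t=1s (window 0): DENY
  req#12 t=1s (window 0): DENY
  req#13 t=1s (window 0): DENY
  req#14 t=1s (window 0): DENY

Allowed counts by window: 5

Answer: 5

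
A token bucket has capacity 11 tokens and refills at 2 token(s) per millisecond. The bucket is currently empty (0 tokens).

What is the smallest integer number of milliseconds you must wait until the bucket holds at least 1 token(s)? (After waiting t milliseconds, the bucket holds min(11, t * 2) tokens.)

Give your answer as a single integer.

Need t * 2 >= 1, so t >= 1/2.
Smallest integer t = ceil(1/2) = 1.

Answer: 1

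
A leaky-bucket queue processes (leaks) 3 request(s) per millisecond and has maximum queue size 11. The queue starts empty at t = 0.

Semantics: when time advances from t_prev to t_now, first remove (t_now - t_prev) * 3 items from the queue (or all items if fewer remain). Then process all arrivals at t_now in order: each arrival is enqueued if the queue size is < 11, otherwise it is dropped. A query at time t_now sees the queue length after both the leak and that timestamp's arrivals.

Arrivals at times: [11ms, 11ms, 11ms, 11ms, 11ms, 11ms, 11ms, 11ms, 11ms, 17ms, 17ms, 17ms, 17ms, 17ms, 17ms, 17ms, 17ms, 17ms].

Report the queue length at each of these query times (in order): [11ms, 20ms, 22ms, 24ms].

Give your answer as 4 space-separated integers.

Answer: 9 0 0 0

Derivation:
Queue lengths at query times:
  query t=11ms: backlog = 9
  query t=20ms: backlog = 0
  query t=22ms: backlog = 0
  query t=24ms: backlog = 0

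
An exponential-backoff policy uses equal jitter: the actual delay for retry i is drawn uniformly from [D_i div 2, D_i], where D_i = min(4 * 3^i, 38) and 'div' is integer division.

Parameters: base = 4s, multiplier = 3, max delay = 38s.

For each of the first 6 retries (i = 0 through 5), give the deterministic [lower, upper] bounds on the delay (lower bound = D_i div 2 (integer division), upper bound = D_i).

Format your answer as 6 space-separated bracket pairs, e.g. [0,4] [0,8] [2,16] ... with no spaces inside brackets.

Computing bounds per retry:
  i=0: D_i=min(4*3^0,38)=4, bounds=[2,4]
  i=1: D_i=min(4*3^1,38)=12, bounds=[6,12]
  i=2: D_i=min(4*3^2,38)=36, bounds=[18,36]
  i=3: D_i=min(4*3^3,38)=38, bounds=[19,38]
  i=4: D_i=min(4*3^4,38)=38, bounds=[19,38]
  i=5: D_i=min(4*3^5,38)=38, bounds=[19,38]

Answer: [2,4] [6,12] [18,36] [19,38] [19,38] [19,38]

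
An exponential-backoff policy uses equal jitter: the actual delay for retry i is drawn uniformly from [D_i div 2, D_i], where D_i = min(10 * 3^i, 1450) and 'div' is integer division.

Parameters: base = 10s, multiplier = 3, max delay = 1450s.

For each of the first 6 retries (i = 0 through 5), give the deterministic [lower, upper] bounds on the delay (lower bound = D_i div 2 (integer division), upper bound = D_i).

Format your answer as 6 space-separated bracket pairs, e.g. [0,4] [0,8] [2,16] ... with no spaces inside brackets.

Computing bounds per retry:
  i=0: D_i=min(10*3^0,1450)=10, bounds=[5,10]
  i=1: D_i=min(10*3^1,1450)=30, bounds=[15,30]
  i=2: D_i=min(10*3^2,1450)=90, bounds=[45,90]
  i=3: D_i=min(10*3^3,1450)=270, bounds=[135,270]
  i=4: D_i=min(10*3^4,1450)=810, bounds=[405,810]
  i=5: D_i=min(10*3^5,1450)=1450, bounds=[725,1450]

Answer: [5,10] [15,30] [45,90] [135,270] [405,810] [725,1450]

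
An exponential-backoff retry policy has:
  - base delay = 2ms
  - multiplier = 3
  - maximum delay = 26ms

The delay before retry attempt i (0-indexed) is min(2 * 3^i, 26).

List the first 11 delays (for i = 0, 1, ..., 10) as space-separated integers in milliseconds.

Answer: 2 6 18 26 26 26 26 26 26 26 26

Derivation:
Computing each delay:
  i=0: min(2*3^0, 26) = 2
  i=1: min(2*3^1, 26) = 6
  i=2: min(2*3^2, 26) = 18
  i=3: min(2*3^3, 26) = 26
  i=4: min(2*3^4, 26) = 26
  i=5: min(2*3^5, 26) = 26
  i=6: min(2*3^6, 26) = 26
  i=7: min(2*3^7, 26) = 26
  i=8: min(2*3^8, 26) = 26
  i=9: min(2*3^9, 26) = 26
  i=10: min(2*3^10, 26) = 26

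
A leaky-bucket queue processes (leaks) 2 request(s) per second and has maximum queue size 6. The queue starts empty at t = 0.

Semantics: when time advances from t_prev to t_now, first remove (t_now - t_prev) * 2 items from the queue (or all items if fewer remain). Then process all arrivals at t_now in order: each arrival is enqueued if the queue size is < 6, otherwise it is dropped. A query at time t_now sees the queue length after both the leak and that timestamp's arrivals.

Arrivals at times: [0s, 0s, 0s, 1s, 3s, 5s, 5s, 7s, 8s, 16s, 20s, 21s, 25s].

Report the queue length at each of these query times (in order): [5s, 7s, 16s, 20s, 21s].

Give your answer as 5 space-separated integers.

Answer: 2 1 1 1 1

Derivation:
Queue lengths at query times:
  query t=5s: backlog = 2
  query t=7s: backlog = 1
  query t=16s: backlog = 1
  query t=20s: backlog = 1
  query t=21s: backlog = 1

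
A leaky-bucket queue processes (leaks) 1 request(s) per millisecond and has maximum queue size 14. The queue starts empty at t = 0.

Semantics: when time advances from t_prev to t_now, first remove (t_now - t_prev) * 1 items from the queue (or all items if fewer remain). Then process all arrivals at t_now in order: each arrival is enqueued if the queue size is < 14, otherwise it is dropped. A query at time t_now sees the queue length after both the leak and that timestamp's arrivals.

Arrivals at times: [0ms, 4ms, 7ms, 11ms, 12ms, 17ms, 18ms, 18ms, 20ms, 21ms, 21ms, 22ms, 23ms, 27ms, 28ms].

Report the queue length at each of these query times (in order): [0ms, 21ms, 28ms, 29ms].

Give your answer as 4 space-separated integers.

Answer: 1 2 1 0

Derivation:
Queue lengths at query times:
  query t=0ms: backlog = 1
  query t=21ms: backlog = 2
  query t=28ms: backlog = 1
  query t=29ms: backlog = 0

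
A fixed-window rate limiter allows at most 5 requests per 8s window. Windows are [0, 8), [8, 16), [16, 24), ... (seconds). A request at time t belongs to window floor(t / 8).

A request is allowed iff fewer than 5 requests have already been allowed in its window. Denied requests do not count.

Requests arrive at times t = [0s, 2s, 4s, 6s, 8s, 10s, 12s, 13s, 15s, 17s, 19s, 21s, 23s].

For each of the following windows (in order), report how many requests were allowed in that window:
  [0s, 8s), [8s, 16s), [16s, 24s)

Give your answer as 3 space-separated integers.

Processing requests:
  req#1 t=0s (window 0): ALLOW
  req#2 t=2s (window 0): ALLOW
  req#3 t=4s (window 0): ALLOW
  req#4 t=6s (window 0): ALLOW
  req#5 t=8s (window 1): ALLOW
  req#6 t=10s (window 1): ALLOW
  req#7 t=12s (window 1): ALLOW
  req#8 t=13s (window 1): ALLOW
  req#9 t=15s (window 1): ALLOW
  req#10 t=17s (window 2): ALLOW
  req#11 t=19s (window 2): ALLOW
  req#12 t=21s (window 2): ALLOW
  req#13 t=23s (window 2): ALLOW

Allowed counts by window: 4 5 4

Answer: 4 5 4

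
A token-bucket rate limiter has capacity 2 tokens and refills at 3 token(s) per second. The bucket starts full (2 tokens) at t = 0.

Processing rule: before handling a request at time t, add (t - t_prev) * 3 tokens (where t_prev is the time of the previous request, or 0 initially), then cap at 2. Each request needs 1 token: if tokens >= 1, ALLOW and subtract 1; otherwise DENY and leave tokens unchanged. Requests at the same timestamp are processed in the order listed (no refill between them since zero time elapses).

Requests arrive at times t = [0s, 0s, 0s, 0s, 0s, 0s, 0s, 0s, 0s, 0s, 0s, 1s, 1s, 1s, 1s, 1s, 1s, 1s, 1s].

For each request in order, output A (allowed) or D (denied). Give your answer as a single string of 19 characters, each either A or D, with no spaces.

Answer: AADDDDDDDDDAADDDDDD

Derivation:
Simulating step by step:
  req#1 t=0s: ALLOW
  req#2 t=0s: ALLOW
  req#3 t=0s: DENY
  req#4 t=0s: DENY
  req#5 t=0s: DENY
  req#6 t=0s: DENY
  req#7 t=0s: DENY
  req#8 t=0s: DENY
  req#9 t=0s: DENY
  req#10 t=0s: DENY
  req#11 t=0s: DENY
  req#12 t=1s: ALLOW
  req#13 t=1s: ALLOW
  req#14 t=1s: DENY
  req#15 t=1s: DENY
  req#16 t=1s: DENY
  req#17 t=1s: DENY
  req#18 t=1s: DENY
  req#19 t=1s: DENY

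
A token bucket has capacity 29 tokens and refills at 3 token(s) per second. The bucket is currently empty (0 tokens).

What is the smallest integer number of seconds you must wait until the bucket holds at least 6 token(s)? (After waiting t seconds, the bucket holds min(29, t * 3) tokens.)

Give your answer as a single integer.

Need t * 3 >= 6, so t >= 6/3.
Smallest integer t = ceil(6/3) = 2.

Answer: 2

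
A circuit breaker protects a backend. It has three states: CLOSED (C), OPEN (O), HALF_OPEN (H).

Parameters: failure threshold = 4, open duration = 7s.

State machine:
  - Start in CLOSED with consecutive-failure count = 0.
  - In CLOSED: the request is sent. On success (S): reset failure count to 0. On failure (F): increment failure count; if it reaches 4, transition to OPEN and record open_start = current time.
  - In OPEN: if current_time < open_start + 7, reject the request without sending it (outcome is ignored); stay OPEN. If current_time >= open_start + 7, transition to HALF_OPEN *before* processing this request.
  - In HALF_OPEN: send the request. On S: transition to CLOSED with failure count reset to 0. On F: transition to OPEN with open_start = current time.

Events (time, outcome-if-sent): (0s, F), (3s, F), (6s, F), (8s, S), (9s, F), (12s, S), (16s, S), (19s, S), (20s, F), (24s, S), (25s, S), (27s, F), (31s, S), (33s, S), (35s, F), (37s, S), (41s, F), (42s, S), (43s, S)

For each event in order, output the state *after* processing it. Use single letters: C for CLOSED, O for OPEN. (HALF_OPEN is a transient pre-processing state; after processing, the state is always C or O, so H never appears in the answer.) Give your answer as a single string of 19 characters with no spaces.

Answer: CCCCCCCCCCCCCCCCCCC

Derivation:
State after each event:
  event#1 t=0s outcome=F: state=CLOSED
  event#2 t=3s outcome=F: state=CLOSED
  event#3 t=6s outcome=F: state=CLOSED
  event#4 t=8s outcome=S: state=CLOSED
  event#5 t=9s outcome=F: state=CLOSED
  event#6 t=12s outcome=S: state=CLOSED
  event#7 t=16s outcome=S: state=CLOSED
  event#8 t=19s outcome=S: state=CLOSED
  event#9 t=20s outcome=F: state=CLOSED
  event#10 t=24s outcome=S: state=CLOSED
  event#11 t=25s outcome=S: state=CLOSED
  event#12 t=27s outcome=F: state=CLOSED
  event#13 t=31s outcome=S: state=CLOSED
  event#14 t=33s outcome=S: state=CLOSED
  event#15 t=35s outcome=F: state=CLOSED
  event#16 t=37s outcome=S: state=CLOSED
  event#17 t=41s outcome=F: state=CLOSED
  event#18 t=42s outcome=S: state=CLOSED
  event#19 t=43s outcome=S: state=CLOSED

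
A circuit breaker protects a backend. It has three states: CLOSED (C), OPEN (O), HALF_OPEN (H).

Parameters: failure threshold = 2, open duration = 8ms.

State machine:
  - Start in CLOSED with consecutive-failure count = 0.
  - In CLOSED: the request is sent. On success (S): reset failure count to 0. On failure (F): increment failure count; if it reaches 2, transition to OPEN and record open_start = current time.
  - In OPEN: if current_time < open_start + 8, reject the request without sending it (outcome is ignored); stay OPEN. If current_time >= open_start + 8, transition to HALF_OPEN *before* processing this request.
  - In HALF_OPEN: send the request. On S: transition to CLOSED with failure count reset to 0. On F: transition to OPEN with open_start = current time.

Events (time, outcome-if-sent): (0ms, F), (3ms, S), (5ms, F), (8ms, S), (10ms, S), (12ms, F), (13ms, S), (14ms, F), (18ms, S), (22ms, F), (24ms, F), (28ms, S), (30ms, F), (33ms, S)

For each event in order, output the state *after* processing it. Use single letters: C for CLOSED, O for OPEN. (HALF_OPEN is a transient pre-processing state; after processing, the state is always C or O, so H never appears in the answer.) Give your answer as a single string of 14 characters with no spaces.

State after each event:
  event#1 t=0ms outcome=F: state=CLOSED
  event#2 t=3ms outcome=S: state=CLOSED
  event#3 t=5ms outcome=F: state=CLOSED
  event#4 t=8ms outcome=S: state=CLOSED
  event#5 t=10ms outcome=S: state=CLOSED
  event#6 t=12ms outcome=F: state=CLOSED
  event#7 t=13ms outcome=S: state=CLOSED
  event#8 t=14ms outcome=F: state=CLOSED
  event#9 t=18ms outcome=S: state=CLOSED
  event#10 t=22ms outcome=F: state=CLOSED
  event#11 t=24ms outcome=F: state=OPEN
  event#12 t=28ms outcome=S: state=OPEN
  event#13 t=30ms outcome=F: state=OPEN
  event#14 t=33ms outcome=S: state=CLOSED

Answer: CCCCCCCCCCOOOC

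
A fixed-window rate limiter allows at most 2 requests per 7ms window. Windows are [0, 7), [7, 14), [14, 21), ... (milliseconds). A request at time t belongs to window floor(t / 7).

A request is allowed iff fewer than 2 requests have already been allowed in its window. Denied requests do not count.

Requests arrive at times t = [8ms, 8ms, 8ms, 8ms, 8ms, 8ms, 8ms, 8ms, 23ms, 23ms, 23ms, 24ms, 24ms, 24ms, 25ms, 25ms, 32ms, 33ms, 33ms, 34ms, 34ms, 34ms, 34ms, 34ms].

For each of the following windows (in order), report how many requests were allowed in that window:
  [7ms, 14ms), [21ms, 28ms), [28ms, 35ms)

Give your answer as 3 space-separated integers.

Processing requests:
  req#1 t=8ms (window 1): ALLOW
  req#2 t=8ms (window 1): ALLOW
  req#3 t=8ms (window 1): DENY
  req#4 t=8ms (window 1): DENY
  req#5 t=8ms (window 1): DENY
  req#6 t=8ms (window 1): DENY
  req#7 t=8ms (window 1): DENY
  req#8 t=8ms (window 1): DENY
  req#9 t=23ms (window 3): ALLOW
  req#10 t=23ms (window 3): ALLOW
  req#11 t=23ms (window 3): DENY
  req#12 t=24ms (window 3): DENY
  req#13 t=24ms (window 3): DENY
  req#14 t=24ms (window 3): DENY
  req#15 t=25ms (window 3): DENY
  req#16 t=25ms (window 3): DENY
  req#17 t=32ms (window 4): ALLOW
  req#18 t=33ms (window 4): ALLOW
  req#19 t=33ms (window 4): DENY
  req#20 t=34ms (window 4): DENY
  req#21 t=34ms (window 4): DENY
  req#22 t=34ms (window 4): DENY
  req#23 t=34ms (window 4): DENY
  req#24 t=34ms (window 4): DENY

Allowed counts by window: 2 2 2

Answer: 2 2 2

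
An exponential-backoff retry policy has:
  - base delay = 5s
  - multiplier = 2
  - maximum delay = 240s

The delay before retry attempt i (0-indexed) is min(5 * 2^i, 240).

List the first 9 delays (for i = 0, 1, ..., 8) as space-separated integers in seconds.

Computing each delay:
  i=0: min(5*2^0, 240) = 5
  i=1: min(5*2^1, 240) = 10
  i=2: min(5*2^2, 240) = 20
  i=3: min(5*2^3, 240) = 40
  i=4: min(5*2^4, 240) = 80
  i=5: min(5*2^5, 240) = 160
  i=6: min(5*2^6, 240) = 240
  i=7: min(5*2^7, 240) = 240
  i=8: min(5*2^8, 240) = 240

Answer: 5 10 20 40 80 160 240 240 240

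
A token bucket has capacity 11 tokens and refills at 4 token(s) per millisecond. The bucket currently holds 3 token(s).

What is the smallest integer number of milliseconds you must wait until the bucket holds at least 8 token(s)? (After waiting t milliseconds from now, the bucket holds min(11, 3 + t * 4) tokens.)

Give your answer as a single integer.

Need 3 + t * 4 >= 8, so t >= 5/4.
Smallest integer t = ceil(5/4) = 2.

Answer: 2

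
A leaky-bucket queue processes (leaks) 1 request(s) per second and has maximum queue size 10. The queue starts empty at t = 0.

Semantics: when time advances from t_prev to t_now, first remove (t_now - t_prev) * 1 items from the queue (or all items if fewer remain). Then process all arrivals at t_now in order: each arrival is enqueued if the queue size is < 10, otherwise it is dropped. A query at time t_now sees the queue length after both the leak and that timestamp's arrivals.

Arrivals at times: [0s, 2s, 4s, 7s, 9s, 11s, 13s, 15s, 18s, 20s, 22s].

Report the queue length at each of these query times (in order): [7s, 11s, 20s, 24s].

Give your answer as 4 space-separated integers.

Answer: 1 1 1 0

Derivation:
Queue lengths at query times:
  query t=7s: backlog = 1
  query t=11s: backlog = 1
  query t=20s: backlog = 1
  query t=24s: backlog = 0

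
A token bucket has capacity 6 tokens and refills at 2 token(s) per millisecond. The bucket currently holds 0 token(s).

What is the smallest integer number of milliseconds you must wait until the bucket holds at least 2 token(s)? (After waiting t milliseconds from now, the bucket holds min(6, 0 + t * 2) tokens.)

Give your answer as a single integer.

Need 0 + t * 2 >= 2, so t >= 2/2.
Smallest integer t = ceil(2/2) = 1.

Answer: 1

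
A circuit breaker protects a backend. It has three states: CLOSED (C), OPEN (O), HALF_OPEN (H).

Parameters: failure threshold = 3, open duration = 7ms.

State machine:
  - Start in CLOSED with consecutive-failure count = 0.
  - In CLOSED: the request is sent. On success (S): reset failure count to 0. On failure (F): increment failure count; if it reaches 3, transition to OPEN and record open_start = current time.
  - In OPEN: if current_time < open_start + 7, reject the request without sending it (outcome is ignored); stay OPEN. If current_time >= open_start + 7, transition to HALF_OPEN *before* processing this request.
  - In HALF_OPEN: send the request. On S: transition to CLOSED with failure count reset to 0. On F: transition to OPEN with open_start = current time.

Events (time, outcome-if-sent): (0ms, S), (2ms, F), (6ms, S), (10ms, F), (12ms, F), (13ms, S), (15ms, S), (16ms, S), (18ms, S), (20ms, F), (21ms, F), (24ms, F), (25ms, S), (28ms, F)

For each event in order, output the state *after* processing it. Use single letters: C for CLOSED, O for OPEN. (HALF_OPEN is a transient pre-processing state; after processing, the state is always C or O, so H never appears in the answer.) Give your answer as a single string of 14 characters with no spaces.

Answer: CCCCCCCCCCCOOO

Derivation:
State after each event:
  event#1 t=0ms outcome=S: state=CLOSED
  event#2 t=2ms outcome=F: state=CLOSED
  event#3 t=6ms outcome=S: state=CLOSED
  event#4 t=10ms outcome=F: state=CLOSED
  event#5 t=12ms outcome=F: state=CLOSED
  event#6 t=13ms outcome=S: state=CLOSED
  event#7 t=15ms outcome=S: state=CLOSED
  event#8 t=16ms outcome=S: state=CLOSED
  event#9 t=18ms outcome=S: state=CLOSED
  event#10 t=20ms outcome=F: state=CLOSED
  event#11 t=21ms outcome=F: state=CLOSED
  event#12 t=24ms outcome=F: state=OPEN
  event#13 t=25ms outcome=S: state=OPEN
  event#14 t=28ms outcome=F: state=OPEN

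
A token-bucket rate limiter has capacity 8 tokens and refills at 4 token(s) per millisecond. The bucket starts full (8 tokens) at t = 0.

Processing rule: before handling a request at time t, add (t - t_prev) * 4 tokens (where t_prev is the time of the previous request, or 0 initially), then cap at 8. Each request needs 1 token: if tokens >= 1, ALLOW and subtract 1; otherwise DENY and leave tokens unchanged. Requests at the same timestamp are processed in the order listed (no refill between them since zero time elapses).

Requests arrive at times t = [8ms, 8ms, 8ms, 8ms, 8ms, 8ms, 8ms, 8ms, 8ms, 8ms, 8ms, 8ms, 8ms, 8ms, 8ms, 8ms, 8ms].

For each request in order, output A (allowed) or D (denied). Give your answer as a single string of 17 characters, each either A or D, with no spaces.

Simulating step by step:
  req#1 t=8ms: ALLOW
  req#2 t=8ms: ALLOW
  req#3 t=8ms: ALLOW
  req#4 t=8ms: ALLOW
  req#5 t=8ms: ALLOW
  req#6 t=8ms: ALLOW
  req#7 t=8ms: ALLOW
  req#8 t=8ms: ALLOW
  req#9 t=8ms: DENY
  req#10 t=8ms: DENY
  req#11 t=8ms: DENY
  req#12 t=8ms: DENY
  req#13 t=8ms: DENY
  req#14 t=8ms: DENY
  req#15 t=8ms: DENY
  req#16 t=8ms: DENY
  req#17 t=8ms: DENY

Answer: AAAAAAAADDDDDDDDD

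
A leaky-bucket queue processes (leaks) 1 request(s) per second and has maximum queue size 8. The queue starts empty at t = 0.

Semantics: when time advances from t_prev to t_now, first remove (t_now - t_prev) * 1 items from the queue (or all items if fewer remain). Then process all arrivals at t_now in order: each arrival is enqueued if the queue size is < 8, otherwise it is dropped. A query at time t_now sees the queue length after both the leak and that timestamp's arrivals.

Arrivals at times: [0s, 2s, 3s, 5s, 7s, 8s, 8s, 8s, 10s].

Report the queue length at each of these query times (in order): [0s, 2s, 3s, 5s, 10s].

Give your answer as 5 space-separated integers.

Answer: 1 1 1 1 2

Derivation:
Queue lengths at query times:
  query t=0s: backlog = 1
  query t=2s: backlog = 1
  query t=3s: backlog = 1
  query t=5s: backlog = 1
  query t=10s: backlog = 2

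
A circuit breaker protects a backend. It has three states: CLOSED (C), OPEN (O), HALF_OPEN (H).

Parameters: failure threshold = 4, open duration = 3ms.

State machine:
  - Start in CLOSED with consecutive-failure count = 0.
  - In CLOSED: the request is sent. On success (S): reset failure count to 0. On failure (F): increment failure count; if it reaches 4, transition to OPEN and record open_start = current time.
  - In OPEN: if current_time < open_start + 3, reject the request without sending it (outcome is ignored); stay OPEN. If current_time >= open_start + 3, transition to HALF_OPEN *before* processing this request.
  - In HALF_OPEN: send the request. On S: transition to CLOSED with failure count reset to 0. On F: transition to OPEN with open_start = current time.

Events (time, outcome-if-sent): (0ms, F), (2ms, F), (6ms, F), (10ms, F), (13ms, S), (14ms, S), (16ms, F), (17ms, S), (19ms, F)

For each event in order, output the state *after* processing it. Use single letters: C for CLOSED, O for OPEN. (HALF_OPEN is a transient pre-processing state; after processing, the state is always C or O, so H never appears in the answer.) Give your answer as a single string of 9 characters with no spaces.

State after each event:
  event#1 t=0ms outcome=F: state=CLOSED
  event#2 t=2ms outcome=F: state=CLOSED
  event#3 t=6ms outcome=F: state=CLOSED
  event#4 t=10ms outcome=F: state=OPEN
  event#5 t=13ms outcome=S: state=CLOSED
  event#6 t=14ms outcome=S: state=CLOSED
  event#7 t=16ms outcome=F: state=CLOSED
  event#8 t=17ms outcome=S: state=CLOSED
  event#9 t=19ms outcome=F: state=CLOSED

Answer: CCCOCCCCC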